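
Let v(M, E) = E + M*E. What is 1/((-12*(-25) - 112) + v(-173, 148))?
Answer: -1/25268 ≈ -3.9576e-5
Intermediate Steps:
v(M, E) = E + E*M
1/((-12*(-25) - 112) + v(-173, 148)) = 1/((-12*(-25) - 112) + 148*(1 - 173)) = 1/((300 - 112) + 148*(-172)) = 1/(188 - 25456) = 1/(-25268) = -1/25268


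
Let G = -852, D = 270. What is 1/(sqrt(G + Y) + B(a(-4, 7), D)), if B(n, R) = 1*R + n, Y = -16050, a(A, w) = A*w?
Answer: 121/37733 - 3*I*sqrt(1878)/75466 ≈ 0.0032067 - 0.0017227*I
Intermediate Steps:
B(n, R) = R + n
1/(sqrt(G + Y) + B(a(-4, 7), D)) = 1/(sqrt(-852 - 16050) + (270 - 4*7)) = 1/(sqrt(-16902) + (270 - 28)) = 1/(3*I*sqrt(1878) + 242) = 1/(242 + 3*I*sqrt(1878))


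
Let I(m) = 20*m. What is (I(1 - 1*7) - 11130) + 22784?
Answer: 11534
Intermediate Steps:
(I(1 - 1*7) - 11130) + 22784 = (20*(1 - 1*7) - 11130) + 22784 = (20*(1 - 7) - 11130) + 22784 = (20*(-6) - 11130) + 22784 = (-120 - 11130) + 22784 = -11250 + 22784 = 11534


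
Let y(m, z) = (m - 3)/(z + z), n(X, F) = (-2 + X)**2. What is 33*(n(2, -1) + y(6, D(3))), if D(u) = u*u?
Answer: 11/2 ≈ 5.5000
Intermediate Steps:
D(u) = u**2
y(m, z) = (-3 + m)/(2*z) (y(m, z) = (-3 + m)/((2*z)) = (-3 + m)*(1/(2*z)) = (-3 + m)/(2*z))
33*(n(2, -1) + y(6, D(3))) = 33*((-2 + 2)**2 + (-3 + 6)/(2*(3**2))) = 33*(0**2 + (1/2)*3/9) = 33*(0 + (1/2)*(1/9)*3) = 33*(0 + 1/6) = 33*(1/6) = 11/2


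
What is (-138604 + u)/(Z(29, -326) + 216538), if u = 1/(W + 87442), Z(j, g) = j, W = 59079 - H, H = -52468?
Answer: -27580671355/43094450763 ≈ -0.64001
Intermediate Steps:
W = 111547 (W = 59079 - 1*(-52468) = 59079 + 52468 = 111547)
u = 1/198989 (u = 1/(111547 + 87442) = 1/198989 ≈ 5.0254e-6)
(-138604 + u)/(Z(29, -326) + 216538) = (-138604 + 1/198989)/(29 + 216538) = -27580671355/198989/216567 = -27580671355/198989*1/216567 = -27580671355/43094450763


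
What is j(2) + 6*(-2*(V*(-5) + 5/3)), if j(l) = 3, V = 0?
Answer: -17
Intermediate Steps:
j(2) + 6*(-2*(V*(-5) + 5/3)) = 3 + 6*(-2*(0*(-5) + 5/3)) = 3 + 6*(-2*(0 + 5*(⅓))) = 3 + 6*(-2*(0 + 5/3)) = 3 + 6*(-2*5/3) = 3 + 6*(-10/3) = 3 - 20 = -17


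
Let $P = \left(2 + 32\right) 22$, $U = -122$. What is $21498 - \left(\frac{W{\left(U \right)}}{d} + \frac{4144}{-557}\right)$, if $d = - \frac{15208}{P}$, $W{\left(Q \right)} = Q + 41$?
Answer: $\frac{45533934181}{2117714} \approx 21501.0$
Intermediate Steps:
$W{\left(Q \right)} = 41 + Q$
$P = 748$ ($P = 34 \cdot 22 = 748$)
$d = - \frac{3802}{187}$ ($d = - \frac{15208}{748} = \left(-15208\right) \frac{1}{748} = - \frac{3802}{187} \approx -20.332$)
$21498 - \left(\frac{W{\left(U \right)}}{d} + \frac{4144}{-557}\right) = 21498 - \left(\frac{41 - 122}{- \frac{3802}{187}} + \frac{4144}{-557}\right) = 21498 - \left(\left(-81\right) \left(- \frac{187}{3802}\right) + 4144 \left(- \frac{1}{557}\right)\right) = 21498 - \left(\frac{15147}{3802} - \frac{4144}{557}\right) = 21498 - - \frac{7318609}{2117714} = 21498 + \frac{7318609}{2117714} = \frac{45533934181}{2117714}$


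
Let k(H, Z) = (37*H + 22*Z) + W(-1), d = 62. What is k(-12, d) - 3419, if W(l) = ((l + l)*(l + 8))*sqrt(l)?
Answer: -2499 - 14*I ≈ -2499.0 - 14.0*I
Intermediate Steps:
W(l) = 2*l**(3/2)*(8 + l) (W(l) = ((2*l)*(8 + l))*sqrt(l) = (2*l*(8 + l))*sqrt(l) = 2*l**(3/2)*(8 + l))
k(H, Z) = -14*I + 22*Z + 37*H (k(H, Z) = (37*H + 22*Z) + 2*(-1)**(3/2)*(8 - 1) = (22*Z + 37*H) + 2*(-I)*7 = (22*Z + 37*H) - 14*I = -14*I + 22*Z + 37*H)
k(-12, d) - 3419 = (-14*I + 22*62 + 37*(-12)) - 3419 = (-14*I + 1364 - 444) - 3419 = (920 - 14*I) - 3419 = -2499 - 14*I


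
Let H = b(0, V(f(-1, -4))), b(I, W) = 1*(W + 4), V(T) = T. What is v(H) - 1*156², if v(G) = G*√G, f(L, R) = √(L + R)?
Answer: -24336 + (4 + I*√5)^(3/2) ≈ -24329.0 + 6.791*I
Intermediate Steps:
b(I, W) = 4 + W (b(I, W) = 1*(4 + W) = 4 + W)
H = 4 + I*√5 (H = 4 + √(-1 - 4) = 4 + √(-5) = 4 + I*√5 ≈ 4.0 + 2.2361*I)
v(G) = G^(3/2)
v(H) - 1*156² = (4 + I*√5)^(3/2) - 1*156² = (4 + I*√5)^(3/2) - 1*24336 = (4 + I*√5)^(3/2) - 24336 = -24336 + (4 + I*√5)^(3/2)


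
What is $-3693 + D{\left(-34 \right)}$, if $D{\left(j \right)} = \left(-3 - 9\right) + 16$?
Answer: $-3689$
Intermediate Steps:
$D{\left(j \right)} = 4$ ($D{\left(j \right)} = -12 + 16 = 4$)
$-3693 + D{\left(-34 \right)} = -3693 + 4 = -3689$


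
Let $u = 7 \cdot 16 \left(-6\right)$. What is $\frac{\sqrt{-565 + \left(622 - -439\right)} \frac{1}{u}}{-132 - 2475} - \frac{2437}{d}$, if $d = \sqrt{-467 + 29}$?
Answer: $\frac{\sqrt{31}}{437976} + \frac{2437 i \sqrt{438}}{438} \approx 1.2712 \cdot 10^{-5} + 116.44 i$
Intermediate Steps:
$d = i \sqrt{438}$ ($d = \sqrt{-438} = i \sqrt{438} \approx 20.928 i$)
$u = -672$ ($u = 112 \left(-6\right) = -672$)
$\frac{\sqrt{-565 + \left(622 - -439\right)} \frac{1}{u}}{-132 - 2475} - \frac{2437}{d} = \frac{\sqrt{-565 + \left(622 - -439\right)} \frac{1}{-672}}{-132 - 2475} - \frac{2437}{i \sqrt{438}} = \frac{\sqrt{-565 + \left(622 + 439\right)} \left(- \frac{1}{672}\right)}{-132 - 2475} - 2437 \left(- \frac{i \sqrt{438}}{438}\right) = \frac{\sqrt{-565 + 1061} \left(- \frac{1}{672}\right)}{-2607} + \frac{2437 i \sqrt{438}}{438} = \sqrt{496} \left(- \frac{1}{672}\right) \left(- \frac{1}{2607}\right) + \frac{2437 i \sqrt{438}}{438} = 4 \sqrt{31} \left(- \frac{1}{672}\right) \left(- \frac{1}{2607}\right) + \frac{2437 i \sqrt{438}}{438} = - \frac{\sqrt{31}}{168} \left(- \frac{1}{2607}\right) + \frac{2437 i \sqrt{438}}{438} = \frac{\sqrt{31}}{437976} + \frac{2437 i \sqrt{438}}{438}$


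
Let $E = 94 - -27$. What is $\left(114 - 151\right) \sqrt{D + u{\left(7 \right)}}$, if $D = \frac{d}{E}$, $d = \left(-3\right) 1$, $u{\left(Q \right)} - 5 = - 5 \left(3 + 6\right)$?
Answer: $- \frac{37 i \sqrt{4843}}{11} \approx - 234.08 i$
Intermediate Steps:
$u{\left(Q \right)} = -40$ ($u{\left(Q \right)} = 5 - 5 \left(3 + 6\right) = 5 - 45 = -40$)
$d = -3$
$E = 121$ ($E = 94 + 27 = 121$)
$D = - \frac{3}{121} \approx -0.024793$
$\left(114 - 151\right) \sqrt{D + u{\left(7 \right)}} = \left(114 - 151\right) \sqrt{- \frac{3}{121} - 40} = - 37 \sqrt{- \frac{4843}{121}} = - 37 \frac{i \sqrt{4843}}{11} = - \frac{37 i \sqrt{4843}}{11}$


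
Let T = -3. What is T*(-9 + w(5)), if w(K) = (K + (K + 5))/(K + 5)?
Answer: 45/2 ≈ 22.500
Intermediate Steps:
w(K) = (5 + 2*K)/(5 + K) (w(K) = (K + (5 + K))/(5 + K) = (5 + 2*K)/(5 + K))
T*(-9 + w(5)) = -3*(-9 + (5 + 2*5)/(5 + 5)) = -3*(-9 + (5 + 10)/10) = -3*(-9 + (⅒)*15) = -3*(-9 + 3/2) = -3*(-15/2) = 45/2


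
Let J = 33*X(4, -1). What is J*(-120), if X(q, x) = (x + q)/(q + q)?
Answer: -1485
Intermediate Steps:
X(q, x) = (q + x)/(2*q) (X(q, x) = (q + x)/((2*q)) = (q + x)*(1/(2*q)) = (q + x)/(2*q))
J = 99/8 (J = 33*((½)*(4 - 1)/4) = 33*((½)*(¼)*3) = 33*(3/8) = 99/8 ≈ 12.375)
J*(-120) = (99/8)*(-120) = -1485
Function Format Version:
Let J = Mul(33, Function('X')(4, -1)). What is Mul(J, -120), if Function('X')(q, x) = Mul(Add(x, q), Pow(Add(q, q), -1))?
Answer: -1485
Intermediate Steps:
Function('X')(q, x) = Mul(Rational(1, 2), Pow(q, -1), Add(q, x)) (Function('X')(q, x) = Mul(Add(q, x), Pow(Mul(2, q), -1)) = Mul(Add(q, x), Mul(Rational(1, 2), Pow(q, -1))) = Mul(Rational(1, 2), Pow(q, -1), Add(q, x)))
J = Rational(99, 8) (J = Mul(33, Mul(Rational(1, 2), Pow(4, -1), Add(4, -1))) = Mul(33, Mul(Rational(1, 2), Rational(1, 4), 3)) = Mul(33, Rational(3, 8)) = Rational(99, 8) ≈ 12.375)
Mul(J, -120) = Mul(Rational(99, 8), -120) = -1485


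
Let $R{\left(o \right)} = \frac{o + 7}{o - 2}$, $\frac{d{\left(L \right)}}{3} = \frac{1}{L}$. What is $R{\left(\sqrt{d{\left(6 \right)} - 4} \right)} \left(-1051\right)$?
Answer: $\frac{7357}{5} + \frac{3153 i \sqrt{14}}{5} \approx 1471.4 + 2359.5 i$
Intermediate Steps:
$d{\left(L \right)} = \frac{3}{L}$
$R{\left(o \right)} = \frac{7 + o}{-2 + o}$ ($R{\left(o \right)} = \frac{7 + o}{o - 2} = \frac{7 + o}{-2 + o}$)
$R{\left(\sqrt{d{\left(6 \right)} - 4} \right)} \left(-1051\right) = \frac{7 + \sqrt{\frac{3}{6} - 4}}{-2 + \sqrt{\frac{3}{6} - 4}} \left(-1051\right) = \frac{7 + \sqrt{3 \cdot \frac{1}{6} - 4}}{-2 + \sqrt{3 \cdot \frac{1}{6} - 4}} \left(-1051\right) = \frac{7 + \sqrt{\frac{1}{2} - 4}}{-2 + \sqrt{\frac{1}{2} - 4}} \left(-1051\right) = \frac{7 + \sqrt{- \frac{7}{2}}}{-2 + \sqrt{- \frac{7}{2}}} \left(-1051\right) = \frac{7 + \frac{i \sqrt{14}}{2}}{-2 + \frac{i \sqrt{14}}{2}} \left(-1051\right) = - \frac{1051 \left(7 + \frac{i \sqrt{14}}{2}\right)}{-2 + \frac{i \sqrt{14}}{2}}$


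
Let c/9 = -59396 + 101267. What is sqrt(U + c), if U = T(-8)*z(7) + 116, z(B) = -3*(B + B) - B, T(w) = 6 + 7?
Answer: sqrt(376318) ≈ 613.45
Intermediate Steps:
T(w) = 13
z(B) = -7*B (z(B) = -6*B - B = -7*B)
c = 376839 (c = 9*(-59396 + 101267) = 9*41871 = 376839)
U = -521 (U = 13*(-7*7) + 116 = 13*(-49) + 116 = -637 + 116 = -521)
sqrt(U + c) = sqrt(-521 + 376839) = sqrt(376318)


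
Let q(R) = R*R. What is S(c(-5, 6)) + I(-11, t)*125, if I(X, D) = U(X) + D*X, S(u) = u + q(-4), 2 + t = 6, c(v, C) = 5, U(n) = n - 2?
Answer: -7104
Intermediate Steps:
q(R) = R**2
U(n) = -2 + n
t = 4 (t = -2 + 6 = 4)
S(u) = 16 + u (S(u) = u + (-4)**2 = u + 16 = 16 + u)
I(X, D) = -2 + X + D*X (I(X, D) = (-2 + X) + D*X = -2 + X + D*X)
S(c(-5, 6)) + I(-11, t)*125 = (16 + 5) + (-2 - 11 + 4*(-11))*125 = 21 + (-2 - 11 - 44)*125 = 21 - 57*125 = 21 - 7125 = -7104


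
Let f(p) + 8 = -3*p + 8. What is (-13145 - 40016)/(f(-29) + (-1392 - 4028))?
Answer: 53161/5333 ≈ 9.9683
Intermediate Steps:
f(p) = -3*p (f(p) = -8 + (-3*p + 8) = -8 + (8 - 3*p) = -3*p)
(-13145 - 40016)/(f(-29) + (-1392 - 4028)) = (-13145 - 40016)/(-3*(-29) + (-1392 - 4028)) = -53161/(87 - 5420) = -53161/(-5333) = -53161*(-1/5333) = 53161/5333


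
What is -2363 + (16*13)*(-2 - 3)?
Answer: -3403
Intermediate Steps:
-2363 + (16*13)*(-2 - 3) = -2363 + 208*(-5) = -2363 - 1040 = -3403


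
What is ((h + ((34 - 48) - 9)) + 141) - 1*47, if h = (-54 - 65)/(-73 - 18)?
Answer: 940/13 ≈ 72.308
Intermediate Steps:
h = 17/13 (h = -119/(-91) = -119*(-1/91) = 17/13 ≈ 1.3077)
((h + ((34 - 48) - 9)) + 141) - 1*47 = ((17/13 + ((34 - 48) - 9)) + 141) - 1*47 = ((17/13 + (-14 - 9)) + 141) - 47 = ((17/13 - 23) + 141) - 47 = (-282/13 + 141) - 47 = 1551/13 - 47 = 940/13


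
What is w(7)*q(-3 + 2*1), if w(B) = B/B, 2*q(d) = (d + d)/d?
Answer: 1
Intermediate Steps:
q(d) = 1 (q(d) = ((d + d)/d)/2 = ((2*d)/d)/2 = (½)*2 = 1)
w(B) = 1
w(7)*q(-3 + 2*1) = 1*1 = 1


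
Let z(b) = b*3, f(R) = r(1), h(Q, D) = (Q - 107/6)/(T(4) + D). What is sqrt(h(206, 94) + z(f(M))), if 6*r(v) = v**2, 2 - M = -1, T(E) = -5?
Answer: sqrt(186366)/267 ≈ 1.6169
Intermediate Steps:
h(Q, D) = (-107/6 + Q)/(-5 + D) (h(Q, D) = (Q - 107/6)/(-5 + D) = (-107/6 + Q)/(-5 + D))
M = 3 (M = 2 - 1*(-1) = 2 + 1 = 3)
r(v) = v**2/6
f(R) = 1/6 (f(R) = (1/6)*1**2 = (1/6)*1 = 1/6)
z(b) = 3*b
sqrt(h(206, 94) + z(f(M))) = sqrt((-107/6 + 206)/(-5 + 94) + 3*(1/6)) = sqrt((1129/6)/89 + 1/2) = sqrt((1/89)*(1129/6) + 1/2) = sqrt(1129/534 + 1/2) = sqrt(698/267) = sqrt(186366)/267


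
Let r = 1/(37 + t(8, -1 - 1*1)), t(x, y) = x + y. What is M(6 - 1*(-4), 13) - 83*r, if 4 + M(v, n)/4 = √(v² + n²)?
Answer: -771/43 + 4*√269 ≈ 47.675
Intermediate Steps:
M(v, n) = -16 + 4*√(n² + v²) (M(v, n) = -16 + 4*√(v² + n²) = -16 + 4*√(n² + v²))
r = 1/43 (r = 1/(37 + (8 + (-1 - 1*1))) = 1/(37 + (8 + (-1 - 1))) = 1/(37 + (8 - 2)) = 1/(37 + 6) = 1/43 ≈ 0.023256)
M(6 - 1*(-4), 13) - 83*r = (-16 + 4*√(13² + (6 - 1*(-4))²)) - 83*1/43 = (-16 + 4*√(169 + (6 + 4)²)) - 83/43 = (-16 + 4*√(169 + 10²)) - 83/43 = (-16 + 4*√(169 + 100)) - 83/43 = (-16 + 4*√269) - 83/43 = -771/43 + 4*√269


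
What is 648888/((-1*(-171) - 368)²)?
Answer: 648888/38809 ≈ 16.720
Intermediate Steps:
648888/((-1*(-171) - 368)²) = 648888/((171 - 368)²) = 648888/((-197)²) = 648888/38809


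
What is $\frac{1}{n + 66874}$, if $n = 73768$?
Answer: $\frac{1}{140642} \approx 7.1103 \cdot 10^{-6}$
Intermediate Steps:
$\frac{1}{n + 66874} = \frac{1}{73768 + 66874} = \frac{1}{140642}$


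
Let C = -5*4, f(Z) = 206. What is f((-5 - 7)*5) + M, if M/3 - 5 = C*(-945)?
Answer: 56921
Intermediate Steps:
C = -20
M = 56715 (M = 15 + 3*(-20*(-945)) = 15 + 3*18900 = 15 + 56700 = 56715)
f((-5 - 7)*5) + M = 206 + 56715 = 56921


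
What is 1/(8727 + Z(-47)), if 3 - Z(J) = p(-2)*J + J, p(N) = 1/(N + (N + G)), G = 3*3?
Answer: 5/43932 ≈ 0.00011381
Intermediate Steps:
G = 9
p(N) = 1/(9 + 2*N) (p(N) = 1/(N + (N + 9)) = 1/(N + (9 + N)) = 1/(9 + 2*N))
Z(J) = 3 - 6*J/5 (Z(J) = 3 - (J/(9 + 2*(-2)) + J) = 3 - (J/(9 - 4) + J) = 3 - (J/5 + J) = 3 - 6*J/5)
1/(8727 + Z(-47)) = 1/(8727 + (3 - 6/5*(-47))) = 1/(8727 + (3 + 282/5)) = 1/(8727 + 297/5) = 1/(43932/5) = 5/43932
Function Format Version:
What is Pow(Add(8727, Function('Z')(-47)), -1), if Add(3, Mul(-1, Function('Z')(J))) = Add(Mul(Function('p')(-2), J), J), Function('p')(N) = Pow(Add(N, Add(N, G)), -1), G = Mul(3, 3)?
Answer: Rational(5, 43932) ≈ 0.00011381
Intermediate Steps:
G = 9
Function('p')(N) = Pow(Add(9, Mul(2, N)), -1) (Function('p')(N) = Pow(Add(N, Add(N, 9)), -1) = Pow(Add(N, Add(9, N)), -1) = Pow(Add(9, Mul(2, N)), -1))
Function('Z')(J) = Add(3, Mul(Rational(-6, 5), J)) (Function('Z')(J) = Add(3, Mul(-1, Add(Mul(Pow(Add(9, Mul(2, -2)), -1), J), J))) = Add(3, Mul(-1, Add(Mul(Pow(Add(9, -4), -1), J), J))) = Add(3, Mul(-1, Add(Mul(Pow(5, -1), J), J))) = Add(3, Mul(-1, Add(Mul(Rational(1, 5), J), J))) = Add(3, Mul(-1, Mul(Rational(6, 5), J))) = Add(3, Mul(Rational(-6, 5), J)))
Pow(Add(8727, Function('Z')(-47)), -1) = Pow(Add(8727, Add(3, Mul(Rational(-6, 5), -47))), -1) = Pow(Add(8727, Add(3, Rational(282, 5))), -1) = Pow(Add(8727, Rational(297, 5)), -1) = Pow(Rational(43932, 5), -1) = Rational(5, 43932)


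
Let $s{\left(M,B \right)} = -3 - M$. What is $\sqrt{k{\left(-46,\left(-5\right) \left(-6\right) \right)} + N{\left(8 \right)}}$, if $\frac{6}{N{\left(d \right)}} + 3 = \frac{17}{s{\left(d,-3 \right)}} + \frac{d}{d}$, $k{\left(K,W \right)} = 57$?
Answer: $\frac{\sqrt{9347}}{13} \approx 7.4369$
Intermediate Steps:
$N{\left(d \right)} = \frac{6}{-2 + \frac{17}{-3 - d}}$ ($N{\left(d \right)} = \frac{6}{-3 + \left(\frac{17}{-3 - d} + \frac{d}{d}\right)} = \frac{6}{-3 + \left(\frac{17}{-3 - d} + 1\right)} = \frac{6}{-3 + \left(1 + \frac{17}{-3 - d}\right)} = \frac{6}{-2 + \frac{17}{-3 - d}}$)
$\sqrt{k{\left(-46,\left(-5\right) \left(-6\right) \right)} + N{\left(8 \right)}} = \sqrt{57 + \frac{6 \left(-3 - 8\right)}{23 + 2 \cdot 8}} = \sqrt{57 + \frac{6 \left(-3 - 8\right)}{23 + 16}} = \sqrt{57 + 6 \cdot \frac{1}{39} \left(-11\right)} = \sqrt{57 - \frac{22}{13}} = \sqrt{\frac{719}{13}} = \frac{\sqrt{9347}}{13}$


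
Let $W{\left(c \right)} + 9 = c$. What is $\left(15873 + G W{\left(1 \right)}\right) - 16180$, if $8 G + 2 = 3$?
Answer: $-308$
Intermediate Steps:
$G = \frac{1}{8}$ ($G = - \frac{1}{4} + \frac{1}{8} \cdot 3 = - \frac{1}{4} + \frac{3}{8} = \frac{1}{8} \approx 0.125$)
$W{\left(c \right)} = -9 + c$
$\left(15873 + G W{\left(1 \right)}\right) - 16180 = \left(15873 + \frac{-9 + 1}{8}\right) - 16180 = \left(15873 + \frac{1}{8} \left(-8\right)\right) - 16180 = \left(15873 - 1\right) - 16180 = 15872 - 16180 = -308$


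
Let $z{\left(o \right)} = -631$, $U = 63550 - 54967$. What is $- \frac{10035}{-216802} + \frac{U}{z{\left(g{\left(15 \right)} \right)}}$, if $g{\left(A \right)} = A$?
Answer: $- \frac{1854479481}{136802062} \approx -13.556$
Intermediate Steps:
$U = 8583$ ($U = 63550 - 54967 = 8583$)
$- \frac{10035}{-216802} + \frac{U}{z{\left(g{\left(15 \right)} \right)}} = - \frac{10035}{-216802} + \frac{8583}{-631} = \left(-10035\right) \left(- \frac{1}{216802}\right) + 8583 \left(- \frac{1}{631}\right) = \frac{10035}{216802} - \frac{8583}{631} = - \frac{1854479481}{136802062}$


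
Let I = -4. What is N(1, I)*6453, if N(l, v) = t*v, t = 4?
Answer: -103248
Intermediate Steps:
N(l, v) = 4*v
N(1, I)*6453 = (4*(-4))*6453 = -16*6453 = -103248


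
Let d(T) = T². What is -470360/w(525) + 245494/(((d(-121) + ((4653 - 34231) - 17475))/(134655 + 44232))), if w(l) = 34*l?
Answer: -13065170428927/9642570 ≈ -1.3549e+6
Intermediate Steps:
-470360/w(525) + 245494/(((d(-121) + ((4653 - 34231) - 17475))/(134655 + 44232))) = -470360/(34*525) + 245494/((((-121)² + ((4653 - 34231) - 17475))/(134655 + 44232))) = -470360/17850 + 245494/(((14641 + (-29578 - 17475))/178887)) = -470360*1/17850 + 245494/(((14641 - 47053)*(1/178887))) = -47036/1785 + 245494/((-32412*1/178887)) = -47036/1785 + 245494/(-10804/59629) = -47036/1785 + 245494*(-59629/10804) = -47036/1785 - 7319280863/5402 = -13065170428927/9642570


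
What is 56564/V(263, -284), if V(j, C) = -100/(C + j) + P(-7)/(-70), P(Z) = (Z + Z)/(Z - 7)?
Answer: 11878440/997 ≈ 11914.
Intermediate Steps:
P(Z) = 2*Z/(-7 + Z) (P(Z) = (2*Z)/(-7 + Z) = 2*Z/(-7 + Z))
V(j, C) = -1/70 - 100/(C + j) (V(j, C) = -100/(C + j) + (2*(-7)/(-7 - 7))/(-70) = -100/(C + j) + (2*(-7)/(-14))*(-1/70) = -100/(C + j) + (2*(-7)*(-1/14))*(-1/70) = -100/(C + j) + 1*(-1/70) = -100/(C + j) - 1/70 = -1/70 - 100/(C + j))
56564/V(263, -284) = 56564/(((-7000 - 1*(-284) - 1*263)/(70*(-284 + 263)))) = 56564/(((1/70)*(-7000 + 284 - 263)/(-21))) = 56564/(((1/70)*(-1/21)*(-6979))) = 56564/(997/210) = 56564*(210/997) = 11878440/997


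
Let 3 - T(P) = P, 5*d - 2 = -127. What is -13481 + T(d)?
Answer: -13453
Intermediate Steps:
d = -25 (d = ⅖ + (⅕)*(-127) = ⅖ - 127/5 = -25)
T(P) = 3 - P
-13481 + T(d) = -13481 + (3 - 1*(-25)) = -13481 + (3 + 25) = -13481 + 28 = -13453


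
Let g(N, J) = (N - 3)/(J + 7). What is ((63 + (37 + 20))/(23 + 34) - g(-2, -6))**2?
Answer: 18225/361 ≈ 50.485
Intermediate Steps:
g(N, J) = (-3 + N)/(7 + J)
((63 + (37 + 20))/(23 + 34) - g(-2, -6))**2 = ((63 + (37 + 20))/(23 + 34) - (-3 - 2)/(7 - 6))**2 = ((63 + 57)/57 - (-5)/1)**2 = (120*(1/57) - (-5))**2 = (40/19 - 1*(-5))**2 = (40/19 + 5)**2 = (135/19)**2 = 18225/361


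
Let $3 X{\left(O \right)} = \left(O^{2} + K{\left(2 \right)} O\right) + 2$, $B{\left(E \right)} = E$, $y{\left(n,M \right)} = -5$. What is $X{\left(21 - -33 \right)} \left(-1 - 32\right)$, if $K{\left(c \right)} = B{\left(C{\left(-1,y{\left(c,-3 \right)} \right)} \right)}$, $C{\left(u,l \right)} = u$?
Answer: $-31504$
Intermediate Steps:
$K{\left(c \right)} = -1$
$X{\left(O \right)} = \frac{2}{3} - \frac{O}{3} + \frac{O^{2}}{3}$ ($X{\left(O \right)} = \frac{\left(O^{2} - O\right) + 2}{3} = \frac{2 + O^{2} - O}{3} = \frac{2}{3} - \frac{O}{3} + \frac{O^{2}}{3}$)
$X{\left(21 - -33 \right)} \left(-1 - 32\right) = \left(\frac{2}{3} - \frac{21 - -33}{3} + \frac{\left(21 - -33\right)^{2}}{3}\right) \left(-1 - 32\right) = \left(\frac{2}{3} - \frac{21 + 33}{3} + \frac{\left(21 + 33\right)^{2}}{3}\right) \left(-33\right) = \left(\frac{2}{3} - 18 + \frac{54^{2}}{3}\right) \left(-33\right) = \left(\frac{2}{3} - 18 + \frac{1}{3} \cdot 2916\right) \left(-33\right) = \left(\frac{2}{3} - 18 + 972\right) \left(-33\right) = \frac{2864}{3} \left(-33\right) = -31504$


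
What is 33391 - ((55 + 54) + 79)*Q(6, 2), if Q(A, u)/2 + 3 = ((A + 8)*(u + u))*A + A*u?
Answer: -96329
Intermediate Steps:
Q(A, u) = -6 + 2*A*u + 4*A*u*(8 + A) (Q(A, u) = -6 + 2*(((A + 8)*(u + u))*A + A*u) = -6 + 2*(((8 + A)*(2*u))*A + A*u) = -6 + 2*((2*u*(8 + A))*A + A*u) = -6 + 2*(2*A*u*(8 + A) + A*u) = -6 + 2*(A*u + 2*A*u*(8 + A)) = -6 + (2*A*u + 4*A*u*(8 + A)) = -6 + 2*A*u + 4*A*u*(8 + A))
33391 - ((55 + 54) + 79)*Q(6, 2) = 33391 - ((55 + 54) + 79)*(-6 + 4*2*6² + 34*6*2) = 33391 - (109 + 79)*(-6 + 4*2*36 + 408) = 33391 - 188*(-6 + 288 + 408) = 33391 - 188*690 = 33391 - 1*129720 = 33391 - 129720 = -96329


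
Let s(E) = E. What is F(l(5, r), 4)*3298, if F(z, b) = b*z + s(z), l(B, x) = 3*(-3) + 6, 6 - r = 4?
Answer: -49470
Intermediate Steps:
r = 2 (r = 6 - 1*4 = 6 - 4 = 2)
l(B, x) = -3 (l(B, x) = -9 + 6 = -3)
F(z, b) = z + b*z (F(z, b) = b*z + z = z + b*z)
F(l(5, r), 4)*3298 = -3*(1 + 4)*3298 = -3*5*3298 = -15*3298 = -49470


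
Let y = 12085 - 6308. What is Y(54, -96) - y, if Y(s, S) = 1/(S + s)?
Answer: -242635/42 ≈ -5777.0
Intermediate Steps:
y = 5777
Y(54, -96) - y = 1/(-96 + 54) - 1*5777 = 1/(-42) - 5777 = -1/42 - 5777 = -242635/42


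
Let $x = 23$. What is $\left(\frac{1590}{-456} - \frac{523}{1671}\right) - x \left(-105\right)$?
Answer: $\frac{306212777}{126996} \approx 2411.2$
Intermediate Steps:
$\left(\frac{1590}{-456} - \frac{523}{1671}\right) - x \left(-105\right) = \left(\frac{1590}{-456} - \frac{523}{1671}\right) - 23 \left(-105\right) = \left(1590 \left(- \frac{1}{456}\right) - \frac{523}{1671}\right) - -2415 = \left(- \frac{265}{76} - \frac{523}{1671}\right) + 2415 = - \frac{482563}{126996} + 2415 = \frac{306212777}{126996}$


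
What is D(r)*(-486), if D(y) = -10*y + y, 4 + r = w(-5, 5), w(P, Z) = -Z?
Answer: -39366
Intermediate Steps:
r = -9 (r = -4 - 1*5 = -4 - 5 = -9)
D(y) = -9*y
D(r)*(-486) = -9*(-9)*(-486) = 81*(-486) = -39366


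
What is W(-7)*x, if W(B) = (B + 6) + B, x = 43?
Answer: -344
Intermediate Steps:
W(B) = 6 + 2*B (W(B) = (6 + B) + B = 6 + 2*B)
W(-7)*x = (6 + 2*(-7))*43 = (6 - 14)*43 = -8*43 = -344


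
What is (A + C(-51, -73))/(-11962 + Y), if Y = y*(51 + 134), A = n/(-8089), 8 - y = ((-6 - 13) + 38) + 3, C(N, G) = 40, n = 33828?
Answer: -72433/29427782 ≈ -0.0024614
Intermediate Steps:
y = -14 (y = 8 - (((-6 - 13) + 38) + 3) = 8 - ((-19 + 38) + 3) = 8 - (19 + 3) = 8 - 1*22 = 8 - 22 = -14)
A = -33828/8089 (A = 33828/(-8089) = 33828*(-1/8089) = -33828/8089 ≈ -4.1820)
Y = -2590 (Y = -14*(51 + 134) = -14*185 = -2590)
(A + C(-51, -73))/(-11962 + Y) = (-33828/8089 + 40)/(-11962 - 2590) = (289732/8089)/(-14552) = (289732/8089)*(-1/14552) = -72433/29427782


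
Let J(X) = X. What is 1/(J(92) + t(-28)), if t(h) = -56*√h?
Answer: 23/24068 + 7*I*√7/6017 ≈ 0.00095563 + 0.003078*I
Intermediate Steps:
1/(J(92) + t(-28)) = 1/(92 - 112*I*√7)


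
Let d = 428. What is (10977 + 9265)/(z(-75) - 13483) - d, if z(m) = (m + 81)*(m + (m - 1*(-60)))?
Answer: -6022086/14023 ≈ -429.44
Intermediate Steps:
z(m) = (60 + 2*m)*(81 + m) (z(m) = (81 + m)*(m + (m + 60)) = (81 + m)*(m + (60 + m)) = (81 + m)*(60 + 2*m) = (60 + 2*m)*(81 + m))
(10977 + 9265)/(z(-75) - 13483) - d = (10977 + 9265)/((4860 + 2*(-75)² + 222*(-75)) - 13483) - 1*428 = 20242/((4860 + 2*5625 - 16650) - 13483) - 428 = 20242/((4860 + 11250 - 16650) - 13483) - 428 = 20242/(-540 - 13483) - 428 = 20242/(-14023) - 428 = 20242*(-1/14023) - 428 = -20242/14023 - 428 = -6022086/14023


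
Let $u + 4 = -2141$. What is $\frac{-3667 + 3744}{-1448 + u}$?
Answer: $- \frac{77}{3593} \approx -0.021431$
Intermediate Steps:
$u = -2145$ ($u = -4 - 2141 = -2145$)
$\frac{-3667 + 3744}{-1448 + u} = \frac{-3667 + 3744}{-1448 - 2145} = \frac{77}{-3593} = 77 \left(- \frac{1}{3593}\right) = - \frac{77}{3593}$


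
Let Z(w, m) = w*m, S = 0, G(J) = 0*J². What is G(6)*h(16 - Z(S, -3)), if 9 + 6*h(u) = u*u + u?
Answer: 0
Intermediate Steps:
G(J) = 0
Z(w, m) = m*w
h(u) = -3/2 + u/6 + u²/6 (h(u) = -3/2 + (u*u + u)/6 = -3/2 + (u² + u)/6 = -3/2 + (u + u²)/6 = -3/2 + (u/6 + u²/6) = -3/2 + u/6 + u²/6)
G(6)*h(16 - Z(S, -3)) = 0*(-3/2 + (16 - (-3)*0)/6 + (16 - (-3)*0)²/6) = 0*(-3/2 + (16 - 1*0)/6 + (16 - 1*0)²/6) = 0*(-3/2 + (16 + 0)/6 + (16 + 0)²/6) = 0*(-3/2 + (⅙)*16 + (⅙)*16²) = 0*(-3/2 + 8/3 + (⅙)*256) = 0*(-3/2 + 8/3 + 128/3) = 0*(263/6) = 0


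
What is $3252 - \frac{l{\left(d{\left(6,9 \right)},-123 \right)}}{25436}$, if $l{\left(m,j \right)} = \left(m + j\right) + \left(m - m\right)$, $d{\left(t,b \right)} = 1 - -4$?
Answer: $\frac{41358995}{12718} \approx 3252.0$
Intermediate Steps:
$d{\left(t,b \right)} = 5$ ($d{\left(t,b \right)} = 1 + 4 = 5$)
$l{\left(m,j \right)} = j + m$ ($l{\left(m,j \right)} = \left(j + m\right) + 0 = j + m$)
$3252 - \frac{l{\left(d{\left(6,9 \right)},-123 \right)}}{25436} = 3252 - \frac{-123 + 5}{25436} = 3252 - \left(-118\right) \frac{1}{25436} = 3252 - - \frac{59}{12718} = 3252 + \frac{59}{12718} = \frac{41358995}{12718}$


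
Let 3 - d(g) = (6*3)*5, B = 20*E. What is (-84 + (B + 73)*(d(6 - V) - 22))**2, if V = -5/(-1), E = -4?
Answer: 461041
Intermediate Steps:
B = -80 (B = 20*(-4) = -80)
V = 5 (V = -5*(-1) = 5)
d(g) = -87 (d(g) = 3 - 6*3*5 = 3 - 18*5 = 3 - 1*90 = 3 - 90 = -87)
(-84 + (B + 73)*(d(6 - V) - 22))**2 = (-84 + (-80 + 73)*(-87 - 22))**2 = (-84 - 7*(-109))**2 = (-84 + 763)**2 = 679**2 = 461041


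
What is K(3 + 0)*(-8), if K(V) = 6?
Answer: -48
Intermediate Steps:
K(3 + 0)*(-8) = 6*(-8) = -48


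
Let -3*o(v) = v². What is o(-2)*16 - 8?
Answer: -88/3 ≈ -29.333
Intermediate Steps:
o(v) = -v²/3
o(-2)*16 - 8 = -⅓*(-2)²*16 - 8 = -⅓*4*16 - 8 = -4/3*16 - 8 = -64/3 - 8 = -88/3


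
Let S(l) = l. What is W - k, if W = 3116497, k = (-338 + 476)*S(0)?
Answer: 3116497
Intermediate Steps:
k = 0 (k = (-338 + 476)*0 = 138*0 = 0)
W - k = 3116497 - 1*0 = 3116497 + 0 = 3116497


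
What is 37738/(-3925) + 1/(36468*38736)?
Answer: -53309621414699/5544550958400 ≈ -9.6148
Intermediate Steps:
37738/(-3925) + 1/(36468*38736) = 37738*(-1/3925) + (1/36468)*(1/38736) = -37738/3925 + 1/1412624448 = -53309621414699/5544550958400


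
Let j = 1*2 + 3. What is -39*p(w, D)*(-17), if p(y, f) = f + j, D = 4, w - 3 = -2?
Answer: 5967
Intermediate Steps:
w = 1 (w = 3 - 2 = 1)
j = 5 (j = 2 + 3 = 5)
p(y, f) = 5 + f (p(y, f) = f + 5 = 5 + f)
-39*p(w, D)*(-17) = -39*(5 + 4)*(-17) = -39*9*(-17) = -351*(-17) = 5967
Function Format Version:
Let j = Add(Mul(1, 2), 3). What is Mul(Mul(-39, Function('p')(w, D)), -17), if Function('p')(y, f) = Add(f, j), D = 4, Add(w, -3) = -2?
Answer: 5967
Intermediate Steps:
w = 1 (w = Add(3, -2) = 1)
j = 5 (j = Add(2, 3) = 5)
Function('p')(y, f) = Add(5, f) (Function('p')(y, f) = Add(f, 5) = Add(5, f))
Mul(Mul(-39, Function('p')(w, D)), -17) = Mul(Mul(-39, Add(5, 4)), -17) = Mul(Mul(-39, 9), -17) = Mul(-351, -17) = 5967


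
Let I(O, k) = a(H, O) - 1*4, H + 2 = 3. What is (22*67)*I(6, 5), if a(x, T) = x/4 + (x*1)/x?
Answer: -8107/2 ≈ -4053.5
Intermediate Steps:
H = 1 (H = -2 + 3 = 1)
a(x, T) = 1 + x/4 (a(x, T) = x*(¼) + x/x = x/4 + 1 = 1 + x/4)
I(O, k) = -11/4 (I(O, k) = (1 + (¼)*1) - 1*4 = (1 + ¼) - 4 = 5/4 - 4 = -11/4)
(22*67)*I(6, 5) = (22*67)*(-11/4) = 1474*(-11/4) = -8107/2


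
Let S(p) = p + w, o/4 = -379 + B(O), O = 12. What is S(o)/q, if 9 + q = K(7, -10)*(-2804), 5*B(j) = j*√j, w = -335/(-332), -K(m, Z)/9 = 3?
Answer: -167659/8377356 + 32*√3/126165 ≈ -0.019574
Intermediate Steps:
K(m, Z) = -27 (K(m, Z) = -9*3 = -27)
w = 335/332 (w = -335*(-1/332) = 335/332 ≈ 1.0090)
B(j) = j^(3/2)/5 (B(j) = (j*√j)/5 = j^(3/2)/5)
q = 75699 (q = -9 - 27*(-2804) = -9 + 75708 = 75699)
o = -1516 + 96*√3/5 (o = 4*(-379 + 12^(3/2)/5) = 4*(-379 + (24*√3)/5) = 4*(-379 + 24*√3/5) = -1516 + 96*√3/5 ≈ -1482.7)
S(p) = 335/332 + p (S(p) = p + 335/332 = 335/332 + p)
S(o)/q = (335/332 + (-1516 + 96*√3/5))/75699 = (-502977/332 + 96*√3/5)*(1/75699) = -167659/8377356 + 32*√3/126165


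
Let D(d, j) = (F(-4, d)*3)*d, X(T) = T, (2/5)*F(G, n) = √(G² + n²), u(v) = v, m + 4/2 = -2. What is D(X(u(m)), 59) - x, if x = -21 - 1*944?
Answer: 965 - 120*√2 ≈ 795.29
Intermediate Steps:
m = -4 (m = -2 - 2 = -4)
x = -965 (x = -21 - 944 = -965)
F(G, n) = 5*√(G² + n²)/2
D(d, j) = 15*d*√(16 + d²)/2 (D(d, j) = ((5*√((-4)² + d²)/2)*3)*d = ((5*√(16 + d²)/2)*3)*d = (15*√(16 + d²)/2)*d = 15*d*√(16 + d²)/2)
D(X(u(m)), 59) - x = (15/2)*(-4)*√(16 + (-4)²) - 1*(-965) = (15/2)*(-4)*√(16 + 16) + 965 = (15/2)*(-4)*√32 + 965 = (15/2)*(-4)*(4*√2) + 965 = -120*√2 + 965 = 965 - 120*√2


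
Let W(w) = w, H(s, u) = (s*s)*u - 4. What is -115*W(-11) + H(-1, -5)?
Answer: 1256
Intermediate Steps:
H(s, u) = -4 + u*s² (H(s, u) = s²*u - 4 = u*s² - 4 = -4 + u*s²)
-115*W(-11) + H(-1, -5) = -115*(-11) + (-4 - 5*(-1)²) = 1265 + (-4 - 5*1) = 1265 + (-4 - 5) = 1265 - 9 = 1256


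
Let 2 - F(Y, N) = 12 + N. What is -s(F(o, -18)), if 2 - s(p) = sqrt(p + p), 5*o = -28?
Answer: 2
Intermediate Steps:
o = -28/5 (o = (1/5)*(-28) = -28/5 ≈ -5.6000)
F(Y, N) = -10 - N (F(Y, N) = 2 - (12 + N) = 2 + (-12 - N) = -10 - N)
s(p) = 2 - sqrt(2)*sqrt(p) (s(p) = 2 - sqrt(p + p) = 2 - sqrt(2*p) = 2 - sqrt(2)*sqrt(p))
-s(F(o, -18)) = -(2 - sqrt(2)*sqrt(-10 - 1*(-18))) = -(2 - sqrt(2)*sqrt(-10 + 18)) = -(2 - sqrt(2)*sqrt(8)) = -(2 - sqrt(2)*2*sqrt(2)) = -(2 - 4) = -1*(-2) = 2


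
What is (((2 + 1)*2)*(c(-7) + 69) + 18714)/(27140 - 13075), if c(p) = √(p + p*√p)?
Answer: 19128/14065 + 6*√(-7 - 7*I*√7)/14065 ≈ 1.3611 - 0.0015615*I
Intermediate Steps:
c(p) = √(p + p^(3/2))
(((2 + 1)*2)*(c(-7) + 69) + 18714)/(27140 - 13075) = (((2 + 1)*2)*(√(-7 + (-7)^(3/2)) + 69) + 18714)/(27140 - 13075) = ((3*2)*(√(-7 - 7*I*√7) + 69) + 18714)/14065 = (6*(69 + √(-7 - 7*I*√7)) + 18714)*(1/14065) = ((414 + 6*√(-7 - 7*I*√7)) + 18714)*(1/14065) = (19128 + 6*√(-7 - 7*I*√7))*(1/14065) = 19128/14065 + 6*√(-7 - 7*I*√7)/14065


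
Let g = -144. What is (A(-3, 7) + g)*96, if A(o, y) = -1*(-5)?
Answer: -13344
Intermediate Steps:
A(o, y) = 5
(A(-3, 7) + g)*96 = (5 - 144)*96 = -139*96 = -13344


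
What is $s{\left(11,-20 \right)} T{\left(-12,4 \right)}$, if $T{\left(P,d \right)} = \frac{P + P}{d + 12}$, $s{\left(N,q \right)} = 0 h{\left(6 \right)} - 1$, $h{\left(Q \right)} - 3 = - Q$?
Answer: $\frac{3}{2} \approx 1.5$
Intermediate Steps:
$h{\left(Q \right)} = 3 - Q$
$s{\left(N,q \right)} = -1$ ($s{\left(N,q \right)} = 0 \left(3 - 6\right) - 1 = 0 \left(-3\right) - 1 = 0 - 1 = -1$)
$T{\left(P,d \right)} = \frac{2 P}{12 + d}$
$s{\left(11,-20 \right)} T{\left(-12,4 \right)} = - \frac{2 \left(-12\right)}{12 + 4} = - \frac{2 \left(-12\right)}{16} = \left(-1\right) \left(- \frac{3}{2}\right) = \frac{3}{2}$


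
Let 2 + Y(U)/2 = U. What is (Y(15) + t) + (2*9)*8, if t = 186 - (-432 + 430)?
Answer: 358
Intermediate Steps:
Y(U) = -4 + 2*U
t = 188 (t = 186 - 1*(-2) = 186 + 2 = 188)
(Y(15) + t) + (2*9)*8 = ((-4 + 2*15) + 188) + (2*9)*8 = ((-4 + 30) + 188) + 18*8 = (26 + 188) + 144 = 214 + 144 = 358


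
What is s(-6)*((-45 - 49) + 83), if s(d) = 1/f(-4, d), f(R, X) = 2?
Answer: -11/2 ≈ -5.5000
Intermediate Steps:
s(d) = ½ (s(d) = 1/2 = ½)
s(-6)*((-45 - 49) + 83) = ((-45 - 49) + 83)/2 = (-94 + 83)/2 = (½)*(-11) = -11/2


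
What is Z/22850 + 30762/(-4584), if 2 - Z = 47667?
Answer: -15356801/1745740 ≈ -8.7967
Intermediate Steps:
Z = -47665 (Z = 2 - 1*47667 = 2 - 47667 = -47665)
Z/22850 + 30762/(-4584) = -47665/22850 + 30762/(-4584) = -47665*1/22850 + 30762*(-1/4584) = -9533/4570 - 5127/764 = -15356801/1745740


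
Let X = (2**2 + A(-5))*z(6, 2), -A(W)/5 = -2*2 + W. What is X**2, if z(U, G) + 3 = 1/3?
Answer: 153664/9 ≈ 17074.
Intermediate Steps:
A(W) = 20 - 5*W (A(W) = -5*(-2*2 + W) = -5*(-4 + W) = 20 - 5*W)
z(U, G) = -8/3 (z(U, G) = -3 + 1/3 = -8/3)
X = -392/3 (X = (2**2 + (20 - 5*(-5)))*(-8/3) = (4 + (20 + 25))*(-8/3) = (4 + 45)*(-8/3) = 49*(-8/3) = -392/3 ≈ -130.67)
X**2 = (-392/3)**2 = 153664/9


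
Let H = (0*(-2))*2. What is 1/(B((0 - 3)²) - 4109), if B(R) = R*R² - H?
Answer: -1/3380 ≈ -0.00029586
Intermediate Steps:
H = 0 (H = 0*2 = 0)
B(R) = R³ (B(R) = R*R² - 1*0 = R³ + 0 = R³)
1/(B((0 - 3)²) - 4109) = 1/(((0 - 3)²)³ - 4109) = 1/(((-3)²)³ - 4109) = 1/(9³ - 4109) = 1/(729 - 4109) = 1/(-3380) = -1/3380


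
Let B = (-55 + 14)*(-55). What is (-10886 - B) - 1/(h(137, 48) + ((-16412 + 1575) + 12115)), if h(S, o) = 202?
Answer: -33115319/2520 ≈ -13141.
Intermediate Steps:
B = 2255 (B = -41*(-55) = 2255)
(-10886 - B) - 1/(h(137, 48) + ((-16412 + 1575) + 12115)) = (-10886 - 1*2255) - 1/(202 + ((-16412 + 1575) + 12115)) = (-10886 - 2255) - 1/(202 + (-14837 + 12115)) = -13141 - 1/(202 - 2722) = -13141 - 1/(-2520) = -13141 - 1*(-1/2520) = -13141 + 1/2520 = -33115319/2520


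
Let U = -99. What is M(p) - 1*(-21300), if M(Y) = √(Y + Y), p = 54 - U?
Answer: 21300 + 3*√34 ≈ 21318.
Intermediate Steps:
p = 153 (p = 54 - 1*(-99) = 54 + 99 = 153)
M(Y) = √2*√Y (M(Y) = √(2*Y) = √2*√Y)
M(p) - 1*(-21300) = √2*√153 - 1*(-21300) = √2*(3*√17) + 21300 = 3*√34 + 21300 = 21300 + 3*√34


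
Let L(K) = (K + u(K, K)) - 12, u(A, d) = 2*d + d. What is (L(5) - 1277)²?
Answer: 1610361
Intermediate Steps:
u(A, d) = 3*d
L(K) = -12 + 4*K (L(K) = (K + 3*K) - 12 = 4*K - 12 = -12 + 4*K)
(L(5) - 1277)² = ((-12 + 4*5) - 1277)² = ((-12 + 20) - 1277)² = (8 - 1277)² = (-1269)² = 1610361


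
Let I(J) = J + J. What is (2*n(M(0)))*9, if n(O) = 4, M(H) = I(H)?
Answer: 72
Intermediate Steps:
I(J) = 2*J
M(H) = 2*H
(2*n(M(0)))*9 = (2*4)*9 = 8*9 = 72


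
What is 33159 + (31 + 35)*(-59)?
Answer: 29265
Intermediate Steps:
33159 + (31 + 35)*(-59) = 33159 + 66*(-59) = 33159 - 3894 = 29265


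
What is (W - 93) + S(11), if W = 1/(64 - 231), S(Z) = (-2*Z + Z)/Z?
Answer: -15699/167 ≈ -94.006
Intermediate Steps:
S(Z) = -1 (S(Z) = (-Z)/Z = -1)
W = -1/167 (W = 1/(-167) = -1/167 ≈ -0.0059880)
(W - 93) + S(11) = (-1/167 - 93) - 1 = -15532/167 - 1 = -15699/167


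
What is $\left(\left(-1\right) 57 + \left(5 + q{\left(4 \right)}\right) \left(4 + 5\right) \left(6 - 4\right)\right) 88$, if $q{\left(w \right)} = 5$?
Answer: $10824$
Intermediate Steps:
$\left(\left(-1\right) 57 + \left(5 + q{\left(4 \right)}\right) \left(4 + 5\right) \left(6 - 4\right)\right) 88 = \left(\left(-1\right) 57 + \left(5 + 5\right) \left(4 + 5\right) \left(6 - 4\right)\right) 88 = \left(-57 + 10 \cdot 9 \cdot 2\right) 88 = \left(-57 + 10 \cdot 18\right) 88 = \left(-57 + 180\right) 88 = 123 \cdot 88 = 10824$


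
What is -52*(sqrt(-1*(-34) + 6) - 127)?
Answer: 6604 - 104*sqrt(10) ≈ 6275.1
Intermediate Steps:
-52*(sqrt(-1*(-34) + 6) - 127) = -52*(sqrt(34 + 6) - 127) = -52*(sqrt(40) - 127) = -52*(2*sqrt(10) - 127) = -52*(-127 + 2*sqrt(10)) = 6604 - 104*sqrt(10)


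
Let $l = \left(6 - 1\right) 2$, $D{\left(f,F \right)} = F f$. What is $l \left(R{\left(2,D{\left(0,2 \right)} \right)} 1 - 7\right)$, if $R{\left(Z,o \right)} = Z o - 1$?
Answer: $-80$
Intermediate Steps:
$R{\left(Z,o \right)} = -1 + Z o$
$l = 10$ ($l = 5 \cdot 2 = 10$)
$l \left(R{\left(2,D{\left(0,2 \right)} \right)} 1 - 7\right) = 10 \left(\left(-1 + 2 \cdot 2 \cdot 0\right) 1 - 7\right) = 10 \left(\left(-1 + 2 \cdot 0\right) 1 - 7\right) = 10 \left(\left(-1 + 0\right) 1 - 7\right) = 10 \left(\left(-1\right) 1 - 7\right) = 10 \left(-1 - 7\right) = 10 \left(-8\right) = -80$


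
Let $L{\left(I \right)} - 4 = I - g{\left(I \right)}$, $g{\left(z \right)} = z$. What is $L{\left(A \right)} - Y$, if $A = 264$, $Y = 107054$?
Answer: $-107050$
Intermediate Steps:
$L{\left(I \right)} = 4$ ($L{\left(I \right)} = 4 + \left(I - I\right) = 4 + 0 = 4$)
$L{\left(A \right)} - Y = 4 - 107054 = -107050$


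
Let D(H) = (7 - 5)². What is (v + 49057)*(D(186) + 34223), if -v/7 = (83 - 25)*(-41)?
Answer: 2248816581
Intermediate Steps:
v = 16646 (v = -7*(83 - 25)*(-41) = -406*(-41) = -7*(-2378) = 16646)
D(H) = 4 (D(H) = 2² = 4)
(v + 49057)*(D(186) + 34223) = (16646 + 49057)*(4 + 34223) = 65703*34227 = 2248816581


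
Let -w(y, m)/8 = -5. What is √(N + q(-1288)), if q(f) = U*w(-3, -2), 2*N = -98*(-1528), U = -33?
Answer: 4*√4597 ≈ 271.20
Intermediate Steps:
w(y, m) = 40 (w(y, m) = -8*(-5) = 40)
N = 74872 (N = (-98*(-1528))/2 = (½)*149744 = 74872)
q(f) = -1320 (q(f) = -33*40 = -1320)
√(N + q(-1288)) = √(74872 - 1320) = √73552 = 4*√4597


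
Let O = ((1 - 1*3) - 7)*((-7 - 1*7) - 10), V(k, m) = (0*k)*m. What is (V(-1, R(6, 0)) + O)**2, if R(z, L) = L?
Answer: 46656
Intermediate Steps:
V(k, m) = 0 (V(k, m) = 0*m = 0)
O = 216 (O = ((1 - 3) - 7)*((-7 - 7) - 10) = (-2 - 7)*(-14 - 10) = -9*(-24) = 216)
(V(-1, R(6, 0)) + O)**2 = (0 + 216)**2 = 216**2 = 46656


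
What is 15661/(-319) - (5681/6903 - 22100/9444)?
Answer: -6342437003/133309143 ≈ -47.577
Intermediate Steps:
15661/(-319) - (5681/6903 - 22100/9444) = 15661*(-1/319) - (5681*(1/6903) - 22100*1/9444) = -15661/319 - (437/531 - 5525/2361) = -15661/319 - 1*(-634006/417897) = -15661/319 + 634006/417897 = -6342437003/133309143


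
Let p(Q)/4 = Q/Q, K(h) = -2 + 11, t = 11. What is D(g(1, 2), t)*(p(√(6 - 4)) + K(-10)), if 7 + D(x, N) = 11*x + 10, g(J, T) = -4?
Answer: -533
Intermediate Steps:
K(h) = 9
p(Q) = 4 (p(Q) = 4*(Q/Q) = 4*1 = 4)
D(x, N) = 3 + 11*x (D(x, N) = -7 + (11*x + 10) = -7 + (10 + 11*x) = 3 + 11*x)
D(g(1, 2), t)*(p(√(6 - 4)) + K(-10)) = (3 + 11*(-4))*(4 + 9) = (3 - 44)*13 = -41*13 = -533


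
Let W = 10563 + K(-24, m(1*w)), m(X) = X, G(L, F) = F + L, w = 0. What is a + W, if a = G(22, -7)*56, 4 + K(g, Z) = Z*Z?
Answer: 11399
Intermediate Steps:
K(g, Z) = -4 + Z**2 (K(g, Z) = -4 + Z*Z = -4 + Z**2)
a = 840 (a = (-7 + 22)*56 = 15*56 = 840)
W = 10559 (W = 10563 + (-4 + (1*0)**2) = 10563 + (-4 + 0**2) = 10563 + (-4 + 0) = 10563 - 4 = 10559)
a + W = 840 + 10559 = 11399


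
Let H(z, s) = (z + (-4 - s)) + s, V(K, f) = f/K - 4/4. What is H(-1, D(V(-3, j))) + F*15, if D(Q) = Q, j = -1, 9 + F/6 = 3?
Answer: -545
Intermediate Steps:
F = -36 (F = -54 + 6*3 = -54 + 18 = -36)
V(K, f) = -1 + f/K (V(K, f) = f/K - 4*¼ = f/K - 1 = -1 + f/K)
H(z, s) = -4 + z (H(z, s) = (-4 + z - s) + s = -4 + z)
H(-1, D(V(-3, j))) + F*15 = (-4 - 1) - 36*15 = -5 - 540 = -545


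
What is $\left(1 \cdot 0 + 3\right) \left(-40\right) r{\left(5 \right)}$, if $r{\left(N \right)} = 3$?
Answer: $-360$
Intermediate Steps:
$\left(1 \cdot 0 + 3\right) \left(-40\right) r{\left(5 \right)} = \left(1 \cdot 0 + 3\right) \left(-40\right) 3 = \left(0 + 3\right) \left(-40\right) 3 = 3 \left(-40\right) 3 = \left(-120\right) 3 = -360$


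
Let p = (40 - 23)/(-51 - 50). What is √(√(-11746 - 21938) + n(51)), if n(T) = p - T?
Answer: √(-521968 + 20402*I*√8421)/101 ≈ 8.3475 + 10.993*I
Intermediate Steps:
p = -17/101 (p = 17/(-101) = 17*(-1/101) = -17/101 ≈ -0.16832)
n(T) = -17/101 - T
√(√(-11746 - 21938) + n(51)) = √(√(-11746 - 21938) + (-17/101 - 1*51)) = √(√(-33684) + (-17/101 - 51)) = √(2*I*√8421 - 5168/101) = √(-5168/101 + 2*I*√8421)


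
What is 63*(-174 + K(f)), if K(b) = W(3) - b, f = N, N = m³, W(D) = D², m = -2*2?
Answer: -6363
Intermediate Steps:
m = -4
N = -64 (N = (-4)³ = -64)
f = -64
K(b) = 9 - b (K(b) = 3² - b = 9 - b)
63*(-174 + K(f)) = 63*(-174 + (9 - 1*(-64))) = 63*(-174 + (9 + 64)) = 63*(-174 + 73) = 63*(-101) = -6363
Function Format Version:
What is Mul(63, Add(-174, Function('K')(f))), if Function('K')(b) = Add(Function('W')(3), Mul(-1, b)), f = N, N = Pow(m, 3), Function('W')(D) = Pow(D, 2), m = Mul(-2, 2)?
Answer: -6363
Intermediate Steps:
m = -4
N = -64 (N = Pow(-4, 3) = -64)
f = -64
Function('K')(b) = Add(9, Mul(-1, b)) (Function('K')(b) = Add(Pow(3, 2), Mul(-1, b)) = Add(9, Mul(-1, b)))
Mul(63, Add(-174, Function('K')(f))) = Mul(63, Add(-174, Add(9, Mul(-1, -64)))) = Mul(63, Add(-174, Add(9, 64))) = Mul(63, Add(-174, 73)) = Mul(63, -101) = -6363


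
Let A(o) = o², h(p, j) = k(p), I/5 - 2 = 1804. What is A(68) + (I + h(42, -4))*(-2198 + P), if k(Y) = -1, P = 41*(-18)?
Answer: -26504520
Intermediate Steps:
P = -738
I = 9030 (I = 10 + 5*1804 = 10 + 9020 = 9030)
h(p, j) = -1
A(68) + (I + h(42, -4))*(-2198 + P) = 68² + (9030 - 1)*(-2198 - 738) = 4624 + 9029*(-2936) = 4624 - 26509144 = -26504520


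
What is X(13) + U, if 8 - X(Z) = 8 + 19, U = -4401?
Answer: -4420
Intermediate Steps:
X(Z) = -19 (X(Z) = 8 - (8 + 19) = 8 - 1*27 = 8 - 27 = -19)
X(13) + U = -19 - 4401 = -4420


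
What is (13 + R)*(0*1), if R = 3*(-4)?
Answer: 0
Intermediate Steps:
R = -12
(13 + R)*(0*1) = (13 - 12)*(0*1) = 1*0 = 0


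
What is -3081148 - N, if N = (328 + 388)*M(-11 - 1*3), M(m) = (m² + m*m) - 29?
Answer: -3341056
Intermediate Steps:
M(m) = -29 + 2*m² (M(m) = (m² + m²) - 29 = 2*m² - 29 = -29 + 2*m²)
N = 259908 (N = (328 + 388)*(-29 + 2*(-11 - 1*3)²) = 716*(-29 + 2*(-11 - 3)²) = 716*(-29 + 2*(-14)²) = 716*(-29 + 2*196) = 716*(-29 + 392) = 716*363 = 259908)
-3081148 - N = -3081148 - 1*259908 = -3081148 - 259908 = -3341056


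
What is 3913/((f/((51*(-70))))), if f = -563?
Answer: 13969410/563 ≈ 24812.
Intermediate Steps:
3913/((f/((51*(-70))))) = 3913/((-563/(51*(-70)))) = 3913/((-563/(-3570))) = 3913/((-563*(-1/3570))) = 3913/(563/3570) = 3913*(3570/563) = 13969410/563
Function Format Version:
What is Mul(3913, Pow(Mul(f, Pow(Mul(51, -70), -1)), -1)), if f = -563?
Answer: Rational(13969410, 563) ≈ 24812.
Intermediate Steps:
Mul(3913, Pow(Mul(f, Pow(Mul(51, -70), -1)), -1)) = Mul(3913, Pow(Mul(-563, Pow(Mul(51, -70), -1)), -1)) = Mul(3913, Pow(Mul(-563, Pow(-3570, -1)), -1)) = Mul(3913, Pow(Mul(-563, Rational(-1, 3570)), -1)) = Mul(3913, Pow(Rational(563, 3570), -1)) = Mul(3913, Rational(3570, 563)) = Rational(13969410, 563)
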